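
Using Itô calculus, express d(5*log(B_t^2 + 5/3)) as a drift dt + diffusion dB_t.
d(5*log(B_t^2 + 5/3)) = (15*(5 - 3*B_t^2)/(3*B_t^2 + 5)^2) dt + (30*B_t/(3*B_t^2 + 5)) dB_t

Itô's formula for f(B_t) gives d f(B_t) = f'(B_t) dB_t + (1/2) f''(B_t) dt. Compute derivatives of f(x) = 5*log(x^2 + 5/3):
  f'(x)  = 30*x/(3*x^2 + 5)
  f''(x) = 30*(5 - 3*x^2)/(3*x^2 + 5)^2
Substitute x = B_t and multiply the f'' term by 1/2:
  drift     = (1/2) * (30*(5 - 3*x^2)/(3*x^2 + 5)^2) evaluated at B_t = 15*(5 - 3*B_t^2)/(3*B_t^2 + 5)^2
  diffusion = (30*x/(3*x^2 + 5)) evaluated at B_t = 30*B_t/(3*B_t^2 + 5)
Therefore d(5*log(B_t^2 + 5/3)) = (15*(5 - 3*B_t^2)/(3*B_t^2 + 5)^2) dt + (30*B_t/(3*B_t^2 + 5)) dB_t.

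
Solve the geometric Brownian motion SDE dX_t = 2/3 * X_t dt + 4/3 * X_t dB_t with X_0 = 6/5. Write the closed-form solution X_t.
X_t = 6/5 * exp((-2/9) * t + (4/3) * B_t)

For GBM dX = mu X dt + sigma X dB with X_0 = x_0, apply Itô to Y = log X: dY = (mu - sigma^2/2) dt + sigma dB, so Y_t = log(x_0) + (mu - sigma^2/2) t + sigma B_t and hence X_t = x_0 * exp((mu - sigma^2/2) t + sigma B_t).
With mu = 2/3, sigma = 4/3, x_0 = 6/5, this gives:
  X_t = 6/5 * exp((-2/9) * t + (4/3) * B_t).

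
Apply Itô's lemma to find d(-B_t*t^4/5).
d(-B_t*t^4/5) = (-4*B_t*t^3/5) dt + (-t^4/5) dB_t

Itô's formula for f(t, x): d f(t, B_t) = (f_t + (1/2) f_xx) dt + f_x dB_t. Compute partials of f(t, x) = -t^4*x/5:
  f_t(t,x)  = -4*t^3*x/5
  f_x(t,x)  = -t^4/5
  f_xx(t,x) = 0
Assemble drift = f_t + (1/2) f_xx = -4*t^3*x/5 and diffusion = f_x = -t^4/5. Substituting x = B_t:
  d(-B_t*t^4/5) = (-4*B_t*t^3/5) dt + (-t^4/5) dB_t.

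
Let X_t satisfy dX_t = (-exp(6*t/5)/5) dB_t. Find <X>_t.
<X>_t = exp(12*t/5)/60 - 1/60

For an Itô process dX_t = a(t) dt + b(t) dB_t, the quadratic variation is <X>_t = int_0^t b(s)^2 ds (the drift term does not contribute). Here b(s) = -exp(6*s/5)/5, so
  b(s)^2 = exp(12*s/5)/25.
Integrating from 0 to t:
  <X>_t = int_0^t (exp(12*s/5)/25) ds = exp(12*t/5)/60 - 1/60.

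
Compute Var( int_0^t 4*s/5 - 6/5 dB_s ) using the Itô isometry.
Var = 4*t*(4*t^2 - 18*t + 27)/75

The Itô integral of a deterministic integrand f(s) has mean 0 because each increment f(s) * (B_{s+ds} - B_s) has mean 0. By the Itô isometry:
  Var( int_0^t f(s) dB_s ) = E[ (int_0^t f(s) dB_s)^2 ] = int_0^t f(s)^2 ds.
Here f(s) = 4*s/5 - 6/5, so f(s)^2 = 4*(2*s - 3)^2/25. Integrate:
  int_0^t (4*(2*s - 3)^2/25) ds = 4*t*(4*t^2 - 18*t + 27)/75.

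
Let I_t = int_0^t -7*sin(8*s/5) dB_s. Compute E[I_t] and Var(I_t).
E[I_t] = 0; Var(I_t) = 49*t/2 - 245*sin(8*t/5)*cos(8*t/5)/16

The Itô integral of a deterministic integrand f(s) has mean 0 because each increment f(s) * (B_{s+ds} - B_s) has mean 0. By the Itô isometry:
  Var( int_0^t f(s) dB_s ) = E[ (int_0^t f(s) dB_s)^2 ] = int_0^t f(s)^2 ds.
Here f(s) = -7*sin(8*s/5), so f(s)^2 = 49*sin(8*s/5)^2. Integrate:
  int_0^t (49*sin(8*s/5)^2) ds = 49*t/2 - 245*sin(8*t/5)*cos(8*t/5)/16.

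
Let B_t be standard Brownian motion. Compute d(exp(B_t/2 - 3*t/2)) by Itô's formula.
d(exp(B_t/2 - 3*t/2)) = (-11*exp(B_t/2 - 3*t/2)/8) dt + (exp(B_t/2 - 3*t/2)/2) dB_t

Itô's formula for f(t, x): d f(t, B_t) = (f_t + (1/2) f_xx) dt + f_x dB_t. Compute partials of f(t, x) = exp(-3*t/2 + x/2):
  f_t(t,x)  = -3*exp(-3*t/2 + x/2)/2
  f_x(t,x)  = exp(-3*t/2 + x/2)/2
  f_xx(t,x) = exp(-3*t/2 + x/2)/4
Assemble drift = f_t + (1/2) f_xx = -11*exp(-3*t/2 + x/2)/8 and diffusion = f_x = exp(-3*t/2 + x/2)/2. Substituting x = B_t:
  d(exp(B_t/2 - 3*t/2)) = (-11*exp(B_t/2 - 3*t/2)/8) dt + (exp(B_t/2 - 3*t/2)/2) dB_t.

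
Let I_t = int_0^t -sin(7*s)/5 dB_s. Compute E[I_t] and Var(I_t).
E[I_t] = 0; Var(I_t) = t/50 - sin(14*t)/700

The Itô integral of a deterministic integrand f(s) has mean 0 because each increment f(s) * (B_{s+ds} - B_s) has mean 0. By the Itô isometry:
  Var( int_0^t f(s) dB_s ) = E[ (int_0^t f(s) dB_s)^2 ] = int_0^t f(s)^2 ds.
Here f(s) = -sin(7*s)/5, so f(s)^2 = sin(7*s)^2/25. Integrate:
  int_0^t (sin(7*s)^2/25) ds = t/50 - sin(14*t)/700.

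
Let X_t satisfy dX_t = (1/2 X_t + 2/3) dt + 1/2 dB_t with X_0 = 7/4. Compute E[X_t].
E[X_t] = 37*exp(t/2)/12 - 4/3

Taking expectations and using E[dB_t] = 0, the mean m(t) = E[X_t] satisfies the ODE m'(t) = a m(t) + b with m(0) = x_0. With a = 1/2, b = 2/3, x_0 = 7/4, the solution is
  m(t) = x_0 * exp(a t) + (b/a) * (exp(a t) - 1)
       = (7/4) * exp((1/2) t) + ((2/3)/(1/2)) * (exp((1/2) t) - 1)
       = 37*exp(t/2)/12 - 4/3.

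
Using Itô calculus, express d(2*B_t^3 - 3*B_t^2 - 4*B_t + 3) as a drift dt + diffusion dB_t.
d(2*B_t^3 - 3*B_t^2 - 4*B_t + 3) = (6*B_t - 3) dt + (6*B_t^2 - 6*B_t - 4) dB_t

Itô's formula for f(B_t) gives d f(B_t) = f'(B_t) dB_t + (1/2) f''(B_t) dt. Compute derivatives of f(x) = 2*x^3 - 3*x^2 - 4*x + 3:
  f'(x)  = 6*x^2 - 6*x - 4
  f''(x) = 12*x - 6
Substitute x = B_t and multiply the f'' term by 1/2:
  drift     = (1/2) * (12*x - 6) evaluated at B_t = 6*B_t - 3
  diffusion = (6*x^2 - 6*x - 4) evaluated at B_t = 6*B_t^2 - 6*B_t - 4
Therefore d(2*B_t^3 - 3*B_t^2 - 4*B_t + 3) = (6*B_t - 3) dt + (6*B_t^2 - 6*B_t - 4) dB_t.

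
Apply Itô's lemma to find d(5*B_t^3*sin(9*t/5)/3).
d(5*B_t^3*sin(9*t/5)/3) = (B_t*(3*B_t^2*cos(9*t/5) + 5*sin(9*t/5))) dt + (5*B_t^2*sin(9*t/5)) dB_t

Itô's formula for f(t, x): d f(t, B_t) = (f_t + (1/2) f_xx) dt + f_x dB_t. Compute partials of f(t, x) = 5*x^3*sin(9*t/5)/3:
  f_t(t,x)  = 3*x^3*cos(9*t/5)
  f_x(t,x)  = 5*x^2*sin(9*t/5)
  f_xx(t,x) = 10*x*sin(9*t/5)
Assemble drift = f_t + (1/2) f_xx = x*(3*x^2*cos(9*t/5) + 5*sin(9*t/5)) and diffusion = f_x = 5*x^2*sin(9*t/5). Substituting x = B_t:
  d(5*B_t^3*sin(9*t/5)/3) = (B_t*(3*B_t^2*cos(9*t/5) + 5*sin(9*t/5))) dt + (5*B_t^2*sin(9*t/5)) dB_t.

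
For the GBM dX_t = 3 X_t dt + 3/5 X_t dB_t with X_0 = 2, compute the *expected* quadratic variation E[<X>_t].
E[<X>_t] = 12*exp(159*t/25)/53 - 12/53

<X>_t = int_0^t ((3/5) * X_s)^2 ds. Taking expectation inside the integral: E[<X>_t] = (3/5)^2 * int_0^t E[X_s^2] ds. For GBM, E[X_s^2] = x_0^2 * exp((2 mu + sigma^2) s). Integrating:
  E[<X>_t] = (3/5)^2 * 2^2 * (exp((2*3 + (3/5)^2) t) - 1) / (2*3 + (3/5)^2)
           = (3/5)^2 * 2^2 * (exp((159/25) t) - 1) / (159/25) = 12*exp(159*t/25)/53 - 12/53.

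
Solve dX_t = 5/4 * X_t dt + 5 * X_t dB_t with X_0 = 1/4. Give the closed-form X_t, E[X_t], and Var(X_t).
X_t = 1/4 * exp((-45/4) t + (5) B_t); E[X_t] = exp(5*t/4)/4; Var(X_t) = (exp(25*t) - 1)*exp(5*t/2)/16

For GBM dX = mu X dt + sigma X dB with X_0 = x_0, apply Itô to Y = log X: dY = (mu - sigma^2/2) dt + sigma dB, so Y_t = log(x_0) + (mu - sigma^2/2) t + sigma B_t and hence X_t = x_0 * exp((mu - sigma^2/2) t + sigma B_t).
With mu = 5/4, sigma = 5, x_0 = 1/4, this gives:
  X_t = 1/4 * exp((-45/4) * t + (5) * B_t).
Since sigma*B_t ~ Normal(0, sigma^2 t), E[exp(sigma*B_t)] = exp(sigma^2 t / 2); so E[X_t] = x_0 * exp((mu - sigma^2/2) t) * exp(sigma^2 t / 2) = x_0 * exp(mu t) = exp(5*t/4)/4.
Var(X_t) = E[X_t^2] - (E[X_t])^2 = x_0^2 * exp(2 mu t) * (exp(sigma^2 t) - 1) = (exp(25*t) - 1)*exp(5*t/2)/16.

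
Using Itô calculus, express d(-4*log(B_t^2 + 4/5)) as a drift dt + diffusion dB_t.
d(-4*log(B_t^2 + 4/5)) = (20*(5*B_t^2 - 4)/(5*B_t^2 + 4)^2) dt + (-40*B_t/(5*B_t^2 + 4)) dB_t

Itô's formula for f(B_t) gives d f(B_t) = f'(B_t) dB_t + (1/2) f''(B_t) dt. Compute derivatives of f(x) = -4*log(x^2 + 4/5):
  f'(x)  = -40*x/(5*x^2 + 4)
  f''(x) = 40*(5*x^2 - 4)/(5*x^2 + 4)^2
Substitute x = B_t and multiply the f'' term by 1/2:
  drift     = (1/2) * (40*(5*x^2 - 4)/(5*x^2 + 4)^2) evaluated at B_t = 20*(5*B_t^2 - 4)/(5*B_t^2 + 4)^2
  diffusion = (-40*x/(5*x^2 + 4)) evaluated at B_t = -40*B_t/(5*B_t^2 + 4)
Therefore d(-4*log(B_t^2 + 4/5)) = (20*(5*B_t^2 - 4)/(5*B_t^2 + 4)^2) dt + (-40*B_t/(5*B_t^2 + 4)) dB_t.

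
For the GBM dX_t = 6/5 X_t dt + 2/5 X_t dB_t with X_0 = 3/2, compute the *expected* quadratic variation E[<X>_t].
E[<X>_t] = 9*exp(64*t/25)/64 - 9/64

<X>_t = int_0^t ((2/5) * X_s)^2 ds. Taking expectation inside the integral: E[<X>_t] = (2/5)^2 * int_0^t E[X_s^2] ds. For GBM, E[X_s^2] = x_0^2 * exp((2 mu + sigma^2) s). Integrating:
  E[<X>_t] = (2/5)^2 * (3/2)^2 * (exp((2*(6/5) + (2/5)^2) t) - 1) / (2*(6/5) + (2/5)^2)
           = (2/5)^2 * (3/2)^2 * (exp((64/25) t) - 1) / (64/25) = 9*exp(64*t/25)/64 - 9/64.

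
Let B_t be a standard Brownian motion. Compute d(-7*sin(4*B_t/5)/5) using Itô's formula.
d(-7*sin(4*B_t/5)/5) = (56*sin(4*B_t/5)/125) dt + (-28*cos(4*B_t/5)/25) dB_t

Itô's formula for f(B_t) gives d f(B_t) = f'(B_t) dB_t + (1/2) f''(B_t) dt. Compute derivatives of f(x) = -7*sin(4*x/5)/5:
  f'(x)  = -28*cos(4*x/5)/25
  f''(x) = 112*sin(4*x/5)/125
Substitute x = B_t and multiply the f'' term by 1/2:
  drift     = (1/2) * (112*sin(4*x/5)/125) evaluated at B_t = 56*sin(4*B_t/5)/125
  diffusion = (-28*cos(4*x/5)/25) evaluated at B_t = -28*cos(4*B_t/5)/25
Therefore d(-7*sin(4*B_t/5)/5) = (56*sin(4*B_t/5)/125) dt + (-28*cos(4*B_t/5)/25) dB_t.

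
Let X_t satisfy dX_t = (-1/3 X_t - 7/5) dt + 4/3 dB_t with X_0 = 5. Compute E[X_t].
E[X_t] = -21/5 + 46*exp(-t/3)/5

Taking expectations and using E[dB_t] = 0, the mean m(t) = E[X_t] satisfies the ODE m'(t) = a m(t) + b with m(0) = x_0. With a = -1/3, b = -7/5, x_0 = 5, the solution is
  m(t) = x_0 * exp(a t) + (b/a) * (exp(a t) - 1)
       = 5 * exp((-1/3) t) + ((-7/5)/(-1/3)) * (exp((-1/3) t) - 1)
       = -21/5 + 46*exp(-t/3)/5.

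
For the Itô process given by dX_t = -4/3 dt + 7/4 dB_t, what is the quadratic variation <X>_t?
<X>_t = 49*t/16

For an Itô process dX_t = a(t) dt + b(t) dB_t, the quadratic variation is <X>_t = int_0^t b(s)^2 ds (the drift term does not contribute). Here b(s) = 7/4, so
  b(s)^2 = 49/16.
Integrating from 0 to t:
  <X>_t = int_0^t (49/16) ds = 49*t/16.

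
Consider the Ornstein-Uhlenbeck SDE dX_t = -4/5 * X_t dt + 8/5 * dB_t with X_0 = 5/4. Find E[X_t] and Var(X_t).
E[X_t] = 5*exp(-4*t/5)/4; Var(X_t) = 8/5 - 8*exp(-8*t/5)/5

The OU SDE dX = -theta X dt + sigma dB admits the integrating factor exp(theta t): d(exp(theta t) X_t) = sigma exp(theta t) dB_t. Integrating from 0 to t:
  X_t = x_0 * exp(-theta t) + sigma * int_0^t exp(-theta (t-s)) dB_s.
The Itô integral has mean 0 and (by the Itô isometry) variance sigma^2 * int_0^t exp(-2 theta (t - s)) ds = sigma^2 * (1 - exp(-2 theta t)) / (2 theta).
With theta = 4/5, sigma = 8/5, x_0 = 5/4:
  E[X_t] = 5/4 * exp(-4/5 t) = 5*exp(-4*t/5)/4
  Var(X_t) = (8/5)^2 * (1 - exp(-2*4/5 t)) / (2 * 4/5) = 8/5 - 8*exp(-8*t/5)/5.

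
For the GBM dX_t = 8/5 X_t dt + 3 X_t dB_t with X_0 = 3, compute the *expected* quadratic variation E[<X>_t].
E[<X>_t] = 405*exp(61*t/5)/61 - 405/61

<X>_t = int_0^t (3 * X_s)^2 ds. Taking expectation inside the integral: E[<X>_t] = 3^2 * int_0^t E[X_s^2] ds. For GBM, E[X_s^2] = x_0^2 * exp((2 mu + sigma^2) s). Integrating:
  E[<X>_t] = 3^2 * 3^2 * (exp((2*(8/5) + 3^2) t) - 1) / (2*(8/5) + 3^2)
           = 3^2 * 3^2 * (exp((61/5) t) - 1) / (61/5) = 405*exp(61*t/5)/61 - 405/61.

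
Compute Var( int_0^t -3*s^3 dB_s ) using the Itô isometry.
Var = 9*t^7/7

The Itô integral of a deterministic integrand f(s) has mean 0 because each increment f(s) * (B_{s+ds} - B_s) has mean 0. By the Itô isometry:
  Var( int_0^t f(s) dB_s ) = E[ (int_0^t f(s) dB_s)^2 ] = int_0^t f(s)^2 ds.
Here f(s) = -3*s^3, so f(s)^2 = 9*s^6. Integrate:
  int_0^t (9*s^6) ds = 9*t^7/7.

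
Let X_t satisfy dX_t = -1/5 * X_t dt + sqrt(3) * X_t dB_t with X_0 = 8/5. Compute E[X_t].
E[X_t] = 8*exp(-t/5)/5

For GBM dX = mu X dt + sigma X dB with X_0 = x_0, apply Itô to Y = log X: dY = (mu - sigma^2/2) dt + sigma dB, so Y_t = log(x_0) + (mu - sigma^2/2) t + sigma B_t and hence X_t = x_0 * exp((mu - sigma^2/2) t + sigma B_t).
With mu = -1/5, sigma = sqrt(3), x_0 = 8/5, this gives:
  X_t = 8/5 * exp((-17/10) * t + (sqrt(3)) * B_t).
Since sigma*B_t ~ Normal(0, sigma^2 t), E[exp(sigma*B_t)] = exp(sigma^2 t / 2); so E[X_t] = x_0 * exp((mu - sigma^2/2) t) * exp(sigma^2 t / 2) = x_0 * exp(mu t) = 8*exp(-t/5)/5.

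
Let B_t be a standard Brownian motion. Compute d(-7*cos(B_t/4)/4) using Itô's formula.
d(-7*cos(B_t/4)/4) = (7*cos(B_t/4)/128) dt + (7*sin(B_t/4)/16) dB_t

Itô's formula for f(B_t) gives d f(B_t) = f'(B_t) dB_t + (1/2) f''(B_t) dt. Compute derivatives of f(x) = -7*cos(x/4)/4:
  f'(x)  = 7*sin(x/4)/16
  f''(x) = 7*cos(x/4)/64
Substitute x = B_t and multiply the f'' term by 1/2:
  drift     = (1/2) * (7*cos(x/4)/64) evaluated at B_t = 7*cos(B_t/4)/128
  diffusion = (7*sin(x/4)/16) evaluated at B_t = 7*sin(B_t/4)/16
Therefore d(-7*cos(B_t/4)/4) = (7*cos(B_t/4)/128) dt + (7*sin(B_t/4)/16) dB_t.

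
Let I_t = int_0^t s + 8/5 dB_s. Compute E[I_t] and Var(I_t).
E[I_t] = 0; Var(I_t) = t*(25*t^2 + 120*t + 192)/75

The Itô integral of a deterministic integrand f(s) has mean 0 because each increment f(s) * (B_{s+ds} - B_s) has mean 0. By the Itô isometry:
  Var( int_0^t f(s) dB_s ) = E[ (int_0^t f(s) dB_s)^2 ] = int_0^t f(s)^2 ds.
Here f(s) = s + 8/5, so f(s)^2 = (5*s + 8)^2/25. Integrate:
  int_0^t ((5*s + 8)^2/25) ds = t*(25*t^2 + 120*t + 192)/75.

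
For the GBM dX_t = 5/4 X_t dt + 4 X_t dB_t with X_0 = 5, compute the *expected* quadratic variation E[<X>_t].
E[<X>_t] = 800*exp(37*t/2)/37 - 800/37

<X>_t = int_0^t (4 * X_s)^2 ds. Taking expectation inside the integral: E[<X>_t] = 4^2 * int_0^t E[X_s^2] ds. For GBM, E[X_s^2] = x_0^2 * exp((2 mu + sigma^2) s). Integrating:
  E[<X>_t] = 4^2 * 5^2 * (exp((2*(5/4) + 4^2) t) - 1) / (2*(5/4) + 4^2)
           = 4^2 * 5^2 * (exp((37/2) t) - 1) / (37/2) = 800*exp(37*t/2)/37 - 800/37.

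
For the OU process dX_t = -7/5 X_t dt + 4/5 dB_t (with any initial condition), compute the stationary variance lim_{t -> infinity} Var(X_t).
lim Var(X_t) = 8/35

The OU SDE dX = -theta X dt + sigma dB admits the integrating factor exp(theta t): d(exp(theta t) X_t) = sigma exp(theta t) dB_t. Integrating from 0 to t gives X_t = x_0 * exp(-theta t) + sigma * int_0^t exp(-theta (t-s)) dB_s for any initial x_0. The Itô integral has variance (by the Itô isometry) sigma^2 * int_0^t exp(-2 theta (t - s)) ds = sigma^2 * (1 - exp(-2 theta t)) / (2 theta), independent of x_0.
With theta = 7/5, sigma = 4/5:
  Var(X_t) = (4/5)^2 * (1 - exp(-2*7/5 t)) / (2 * 7/5) = 8/35 - 8*exp(-14*t/5)/35.
As t -> infinity, exp(-2*7/5 t) -> 0, so the stationary variance is sigma^2 / (2 theta) = 8/35.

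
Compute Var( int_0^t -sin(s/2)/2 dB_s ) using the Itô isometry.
Var = t/8 - sin(t)/8

The Itô integral of a deterministic integrand f(s) has mean 0 because each increment f(s) * (B_{s+ds} - B_s) has mean 0. By the Itô isometry:
  Var( int_0^t f(s) dB_s ) = E[ (int_0^t f(s) dB_s)^2 ] = int_0^t f(s)^2 ds.
Here f(s) = -sin(s/2)/2, so f(s)^2 = sin(s/2)^2/4. Integrate:
  int_0^t (sin(s/2)^2/4) ds = t/8 - sin(t)/8.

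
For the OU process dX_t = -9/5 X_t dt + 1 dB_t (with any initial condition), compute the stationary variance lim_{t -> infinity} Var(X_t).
lim Var(X_t) = 5/18

The OU SDE dX = -theta X dt + sigma dB admits the integrating factor exp(theta t): d(exp(theta t) X_t) = sigma exp(theta t) dB_t. Integrating from 0 to t gives X_t = x_0 * exp(-theta t) + sigma * int_0^t exp(-theta (t-s)) dB_s for any initial x_0. The Itô integral has variance (by the Itô isometry) sigma^2 * int_0^t exp(-2 theta (t - s)) ds = sigma^2 * (1 - exp(-2 theta t)) / (2 theta), independent of x_0.
With theta = 9/5, sigma = 1:
  Var(X_t) = (1)^2 * (1 - exp(-2*9/5 t)) / (2 * 9/5) = 5/18 - 5*exp(-18*t/5)/18.
As t -> infinity, exp(-2*9/5 t) -> 0, so the stationary variance is sigma^2 / (2 theta) = 5/18.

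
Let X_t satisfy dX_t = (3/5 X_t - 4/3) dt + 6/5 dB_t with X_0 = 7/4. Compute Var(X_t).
Var(X_t) = 6*exp(6*t/5)/5 - 6/5

The variance V(t) = Var(X_t) satisfies V'(t) = 2 a V(t) + c^2 with V(0) = 0 (drift coefficient is linear in X, diffusion is constant). With a = 3/5, c = 6/5, the solution is
  V(t) = (c^2 / (2 a)) * (exp(2 a t) - 1)
       = ((6/5)^2 / (2*(3/5))) * (exp((6/5) t) - 1)
       = 6*exp(6*t/5)/5 - 6/5.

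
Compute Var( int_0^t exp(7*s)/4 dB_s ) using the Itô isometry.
Var = exp(14*t)/224 - 1/224

The Itô integral of a deterministic integrand f(s) has mean 0 because each increment f(s) * (B_{s+ds} - B_s) has mean 0. By the Itô isometry:
  Var( int_0^t f(s) dB_s ) = E[ (int_0^t f(s) dB_s)^2 ] = int_0^t f(s)^2 ds.
Here f(s) = exp(7*s)/4, so f(s)^2 = exp(14*s)/16. Integrate:
  int_0^t (exp(14*s)/16) ds = exp(14*t)/224 - 1/224.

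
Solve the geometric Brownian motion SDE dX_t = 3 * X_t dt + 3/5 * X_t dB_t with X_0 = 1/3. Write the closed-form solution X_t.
X_t = 1/3 * exp((141/50) * t + (3/5) * B_t)

For GBM dX = mu X dt + sigma X dB with X_0 = x_0, apply Itô to Y = log X: dY = (mu - sigma^2/2) dt + sigma dB, so Y_t = log(x_0) + (mu - sigma^2/2) t + sigma B_t and hence X_t = x_0 * exp((mu - sigma^2/2) t + sigma B_t).
With mu = 3, sigma = 3/5, x_0 = 1/3, this gives:
  X_t = 1/3 * exp((141/50) * t + (3/5) * B_t).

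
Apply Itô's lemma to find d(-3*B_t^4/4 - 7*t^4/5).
d(-3*B_t^4/4 - 7*t^4/5) = (-9*B_t^2/2 - 28*t^3/5) dt + (-3*B_t^3) dB_t

Itô's formula for f(t, x): d f(t, B_t) = (f_t + (1/2) f_xx) dt + f_x dB_t. Compute partials of f(t, x) = -7*t^4/5 - 3*x^4/4:
  f_t(t,x)  = -28*t^3/5
  f_x(t,x)  = -3*x^3
  f_xx(t,x) = -9*x^2
Assemble drift = f_t + (1/2) f_xx = -28*t^3/5 - 9*x^2/2 and diffusion = f_x = -3*x^3. Substituting x = B_t:
  d(-3*B_t^4/4 - 7*t^4/5) = (-9*B_t^2/2 - 28*t^3/5) dt + (-3*B_t^3) dB_t.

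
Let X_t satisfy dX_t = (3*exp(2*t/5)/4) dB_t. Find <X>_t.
<X>_t = 45*exp(4*t/5)/64 - 45/64

For an Itô process dX_t = a(t) dt + b(t) dB_t, the quadratic variation is <X>_t = int_0^t b(s)^2 ds (the drift term does not contribute). Here b(s) = 3*exp(2*s/5)/4, so
  b(s)^2 = 9*exp(4*s/5)/16.
Integrating from 0 to t:
  <X>_t = int_0^t (9*exp(4*s/5)/16) ds = 45*exp(4*t/5)/64 - 45/64.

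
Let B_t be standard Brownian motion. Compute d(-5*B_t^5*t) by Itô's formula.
d(-5*B_t^5*t) = (5*B_t^3*(-B_t^2 - 10*t)) dt + (-25*B_t^4*t) dB_t

Itô's formula for f(t, x): d f(t, B_t) = (f_t + (1/2) f_xx) dt + f_x dB_t. Compute partials of f(t, x) = -5*t*x^5:
  f_t(t,x)  = -5*x^5
  f_x(t,x)  = -25*t*x^4
  f_xx(t,x) = -100*t*x^3
Assemble drift = f_t + (1/2) f_xx = 5*x^3*(-10*t - x^2) and diffusion = f_x = -25*t*x^4. Substituting x = B_t:
  d(-5*B_t^5*t) = (5*B_t^3*(-B_t^2 - 10*t)) dt + (-25*B_t^4*t) dB_t.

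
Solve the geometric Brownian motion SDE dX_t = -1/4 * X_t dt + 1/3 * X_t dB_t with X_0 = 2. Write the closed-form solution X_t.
X_t = 2 * exp((-11/36) * t + (1/3) * B_t)

For GBM dX = mu X dt + sigma X dB with X_0 = x_0, apply Itô to Y = log X: dY = (mu - sigma^2/2) dt + sigma dB, so Y_t = log(x_0) + (mu - sigma^2/2) t + sigma B_t and hence X_t = x_0 * exp((mu - sigma^2/2) t + sigma B_t).
With mu = -1/4, sigma = 1/3, x_0 = 2, this gives:
  X_t = 2 * exp((-11/36) * t + (1/3) * B_t).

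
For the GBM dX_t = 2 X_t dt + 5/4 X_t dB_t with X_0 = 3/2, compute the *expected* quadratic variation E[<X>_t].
E[<X>_t] = 225*exp(89*t/16)/356 - 225/356

<X>_t = int_0^t ((5/4) * X_s)^2 ds. Taking expectation inside the integral: E[<X>_t] = (5/4)^2 * int_0^t E[X_s^2] ds. For GBM, E[X_s^2] = x_0^2 * exp((2 mu + sigma^2) s). Integrating:
  E[<X>_t] = (5/4)^2 * (3/2)^2 * (exp((2*2 + (5/4)^2) t) - 1) / (2*2 + (5/4)^2)
           = (5/4)^2 * (3/2)^2 * (exp((89/16) t) - 1) / (89/16) = 225*exp(89*t/16)/356 - 225/356.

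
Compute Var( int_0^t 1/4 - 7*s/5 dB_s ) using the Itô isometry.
Var = t*(784*t^2 - 420*t + 75)/1200

The Itô integral of a deterministic integrand f(s) has mean 0 because each increment f(s) * (B_{s+ds} - B_s) has mean 0. By the Itô isometry:
  Var( int_0^t f(s) dB_s ) = E[ (int_0^t f(s) dB_s)^2 ] = int_0^t f(s)^2 ds.
Here f(s) = 1/4 - 7*s/5, so f(s)^2 = (28*s - 5)^2/400. Integrate:
  int_0^t ((28*s - 5)^2/400) ds = t*(784*t^2 - 420*t + 75)/1200.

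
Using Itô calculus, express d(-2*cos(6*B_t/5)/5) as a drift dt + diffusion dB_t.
d(-2*cos(6*B_t/5)/5) = (36*cos(6*B_t/5)/125) dt + (12*sin(6*B_t/5)/25) dB_t

Itô's formula for f(B_t) gives d f(B_t) = f'(B_t) dB_t + (1/2) f''(B_t) dt. Compute derivatives of f(x) = -2*cos(6*x/5)/5:
  f'(x)  = 12*sin(6*x/5)/25
  f''(x) = 72*cos(6*x/5)/125
Substitute x = B_t and multiply the f'' term by 1/2:
  drift     = (1/2) * (72*cos(6*x/5)/125) evaluated at B_t = 36*cos(6*B_t/5)/125
  diffusion = (12*sin(6*x/5)/25) evaluated at B_t = 12*sin(6*B_t/5)/25
Therefore d(-2*cos(6*B_t/5)/5) = (36*cos(6*B_t/5)/125) dt + (12*sin(6*B_t/5)/25) dB_t.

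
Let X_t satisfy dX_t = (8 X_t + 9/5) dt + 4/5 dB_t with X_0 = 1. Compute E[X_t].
E[X_t] = 49*exp(8*t)/40 - 9/40

Taking expectations and using E[dB_t] = 0, the mean m(t) = E[X_t] satisfies the ODE m'(t) = a m(t) + b with m(0) = x_0. With a = 8, b = 9/5, x_0 = 1, the solution is
  m(t) = x_0 * exp(a t) + (b/a) * (exp(a t) - 1)
       = 1 * exp(8 t) + ((9/5)/8) * (exp(8 t) - 1)
       = 49*exp(8*t)/40 - 9/40.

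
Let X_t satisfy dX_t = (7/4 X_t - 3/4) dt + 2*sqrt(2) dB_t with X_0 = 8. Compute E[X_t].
E[X_t] = 53*exp(7*t/4)/7 + 3/7

Taking expectations and using E[dB_t] = 0, the mean m(t) = E[X_t] satisfies the ODE m'(t) = a m(t) + b with m(0) = x_0. With a = 7/4, b = -3/4, x_0 = 8, the solution is
  m(t) = x_0 * exp(a t) + (b/a) * (exp(a t) - 1)
       = 8 * exp((7/4) t) + ((-3/4)/(7/4)) * (exp((7/4) t) - 1)
       = 53*exp(7*t/4)/7 + 3/7.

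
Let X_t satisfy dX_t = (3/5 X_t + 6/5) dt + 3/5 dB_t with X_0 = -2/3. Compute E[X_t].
E[X_t] = 4*exp(3*t/5)/3 - 2

Taking expectations and using E[dB_t] = 0, the mean m(t) = E[X_t] satisfies the ODE m'(t) = a m(t) + b with m(0) = x_0. With a = 3/5, b = 6/5, x_0 = -2/3, the solution is
  m(t) = x_0 * exp(a t) + (b/a) * (exp(a t) - 1)
       = (-2/3) * exp((3/5) t) + ((6/5)/(3/5)) * (exp((3/5) t) - 1)
       = 4*exp(3*t/5)/3 - 2.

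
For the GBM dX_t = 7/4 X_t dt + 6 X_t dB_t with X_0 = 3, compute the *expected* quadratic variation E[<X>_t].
E[<X>_t] = 648*exp(79*t/2)/79 - 648/79

<X>_t = int_0^t (6 * X_s)^2 ds. Taking expectation inside the integral: E[<X>_t] = 6^2 * int_0^t E[X_s^2] ds. For GBM, E[X_s^2] = x_0^2 * exp((2 mu + sigma^2) s). Integrating:
  E[<X>_t] = 6^2 * 3^2 * (exp((2*(7/4) + 6^2) t) - 1) / (2*(7/4) + 6^2)
           = 6^2 * 3^2 * (exp((79/2) t) - 1) / (79/2) = 648*exp(79*t/2)/79 - 648/79.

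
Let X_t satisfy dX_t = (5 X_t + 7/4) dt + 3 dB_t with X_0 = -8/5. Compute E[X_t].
E[X_t] = -5*exp(5*t)/4 - 7/20

Taking expectations and using E[dB_t] = 0, the mean m(t) = E[X_t] satisfies the ODE m'(t) = a m(t) + b with m(0) = x_0. With a = 5, b = 7/4, x_0 = -8/5, the solution is
  m(t) = x_0 * exp(a t) + (b/a) * (exp(a t) - 1)
       = (-8/5) * exp(5 t) + ((7/4)/5) * (exp(5 t) - 1)
       = -5*exp(5*t)/4 - 7/20.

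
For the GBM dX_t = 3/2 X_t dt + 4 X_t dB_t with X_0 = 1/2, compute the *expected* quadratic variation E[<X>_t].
E[<X>_t] = 4*exp(19*t)/19 - 4/19

<X>_t = int_0^t (4 * X_s)^2 ds. Taking expectation inside the integral: E[<X>_t] = 4^2 * int_0^t E[X_s^2] ds. For GBM, E[X_s^2] = x_0^2 * exp((2 mu + sigma^2) s). Integrating:
  E[<X>_t] = 4^2 * (1/2)^2 * (exp((2*(3/2) + 4^2) t) - 1) / (2*(3/2) + 4^2)
           = 4^2 * (1/2)^2 * (exp(19 t) - 1) / 19 = 4*exp(19*t)/19 - 4/19.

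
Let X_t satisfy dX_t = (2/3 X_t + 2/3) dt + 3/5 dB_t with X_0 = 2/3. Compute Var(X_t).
Var(X_t) = 27*exp(4*t/3)/100 - 27/100

The variance V(t) = Var(X_t) satisfies V'(t) = 2 a V(t) + c^2 with V(0) = 0 (drift coefficient is linear in X, diffusion is constant). With a = 2/3, c = 3/5, the solution is
  V(t) = (c^2 / (2 a)) * (exp(2 a t) - 1)
       = ((3/5)^2 / (2*(2/3))) * (exp((4/3) t) - 1)
       = 27*exp(4*t/3)/100 - 27/100.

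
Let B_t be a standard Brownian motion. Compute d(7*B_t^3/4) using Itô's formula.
d(7*B_t^3/4) = (21*B_t/4) dt + (21*B_t^2/4) dB_t

Itô's formula for f(B_t) gives d f(B_t) = f'(B_t) dB_t + (1/2) f''(B_t) dt. Compute derivatives of f(x) = 7*x^3/4:
  f'(x)  = 21*x^2/4
  f''(x) = 21*x/2
Substitute x = B_t and multiply the f'' term by 1/2:
  drift     = (1/2) * (21*x/2) evaluated at B_t = 21*B_t/4
  diffusion = (21*x^2/4) evaluated at B_t = 21*B_t^2/4
Therefore d(7*B_t^3/4) = (21*B_t/4) dt + (21*B_t^2/4) dB_t.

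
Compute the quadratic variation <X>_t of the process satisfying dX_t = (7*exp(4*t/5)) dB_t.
<X>_t = 245*exp(8*t/5)/8 - 245/8

For an Itô process dX_t = a(t) dt + b(t) dB_t, the quadratic variation is <X>_t = int_0^t b(s)^2 ds (the drift term does not contribute). Here b(s) = 7*exp(4*s/5), so
  b(s)^2 = 49*exp(8*s/5).
Integrating from 0 to t:
  <X>_t = int_0^t (49*exp(8*s/5)) ds = 245*exp(8*t/5)/8 - 245/8.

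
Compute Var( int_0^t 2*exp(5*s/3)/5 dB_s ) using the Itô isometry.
Var = 6*exp(10*t/3)/125 - 6/125

The Itô integral of a deterministic integrand f(s) has mean 0 because each increment f(s) * (B_{s+ds} - B_s) has mean 0. By the Itô isometry:
  Var( int_0^t f(s) dB_s ) = E[ (int_0^t f(s) dB_s)^2 ] = int_0^t f(s)^2 ds.
Here f(s) = 2*exp(5*s/3)/5, so f(s)^2 = 4*exp(10*s/3)/25. Integrate:
  int_0^t (4*exp(10*s/3)/25) ds = 6*exp(10*t/3)/125 - 6/125.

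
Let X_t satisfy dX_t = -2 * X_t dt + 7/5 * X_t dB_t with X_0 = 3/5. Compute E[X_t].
E[X_t] = 3*exp(-2*t)/5

For GBM dX = mu X dt + sigma X dB with X_0 = x_0, apply Itô to Y = log X: dY = (mu - sigma^2/2) dt + sigma dB, so Y_t = log(x_0) + (mu - sigma^2/2) t + sigma B_t and hence X_t = x_0 * exp((mu - sigma^2/2) t + sigma B_t).
With mu = -2, sigma = 7/5, x_0 = 3/5, this gives:
  X_t = 3/5 * exp((-149/50) * t + (7/5) * B_t).
Since sigma*B_t ~ Normal(0, sigma^2 t), E[exp(sigma*B_t)] = exp(sigma^2 t / 2); so E[X_t] = x_0 * exp((mu - sigma^2/2) t) * exp(sigma^2 t / 2) = x_0 * exp(mu t) = 3*exp(-2*t)/5.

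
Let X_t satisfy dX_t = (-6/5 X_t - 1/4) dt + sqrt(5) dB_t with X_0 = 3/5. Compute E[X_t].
E[X_t] = -5/24 + 97*exp(-6*t/5)/120

Taking expectations and using E[dB_t] = 0, the mean m(t) = E[X_t] satisfies the ODE m'(t) = a m(t) + b with m(0) = x_0. With a = -6/5, b = -1/4, x_0 = 3/5, the solution is
  m(t) = x_0 * exp(a t) + (b/a) * (exp(a t) - 1)
       = (3/5) * exp((-6/5) t) + ((-1/4)/(-6/5)) * (exp((-6/5) t) - 1)
       = -5/24 + 97*exp(-6*t/5)/120.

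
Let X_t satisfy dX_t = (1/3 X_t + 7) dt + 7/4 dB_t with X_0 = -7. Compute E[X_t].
E[X_t] = 14*exp(t/3) - 21

Taking expectations and using E[dB_t] = 0, the mean m(t) = E[X_t] satisfies the ODE m'(t) = a m(t) + b with m(0) = x_0. With a = 1/3, b = 7, x_0 = -7, the solution is
  m(t) = x_0 * exp(a t) + (b/a) * (exp(a t) - 1)
       = (-7) * exp((1/3) t) + (7/(1/3)) * (exp((1/3) t) - 1)
       = 14*exp(t/3) - 21.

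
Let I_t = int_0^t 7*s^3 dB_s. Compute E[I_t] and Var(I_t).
E[I_t] = 0; Var(I_t) = 7*t^7

The Itô integral of a deterministic integrand f(s) has mean 0 because each increment f(s) * (B_{s+ds} - B_s) has mean 0. By the Itô isometry:
  Var( int_0^t f(s) dB_s ) = E[ (int_0^t f(s) dB_s)^2 ] = int_0^t f(s)^2 ds.
Here f(s) = 7*s^3, so f(s)^2 = 49*s^6. Integrate:
  int_0^t (49*s^6) ds = 7*t^7.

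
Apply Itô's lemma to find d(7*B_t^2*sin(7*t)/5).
d(7*B_t^2*sin(7*t)/5) = (49*B_t^2*cos(7*t)/5 + 7*sin(7*t)/5) dt + (14*B_t*sin(7*t)/5) dB_t

Itô's formula for f(t, x): d f(t, B_t) = (f_t + (1/2) f_xx) dt + f_x dB_t. Compute partials of f(t, x) = 7*x^2*sin(7*t)/5:
  f_t(t,x)  = 49*x^2*cos(7*t)/5
  f_x(t,x)  = 14*x*sin(7*t)/5
  f_xx(t,x) = 14*sin(7*t)/5
Assemble drift = f_t + (1/2) f_xx = 49*x^2*cos(7*t)/5 + 7*sin(7*t)/5 and diffusion = f_x = 14*x*sin(7*t)/5. Substituting x = B_t:
  d(7*B_t^2*sin(7*t)/5) = (49*B_t^2*cos(7*t)/5 + 7*sin(7*t)/5) dt + (14*B_t*sin(7*t)/5) dB_t.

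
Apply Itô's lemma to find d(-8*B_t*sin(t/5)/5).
d(-8*B_t*sin(t/5)/5) = (-8*B_t*cos(t/5)/25) dt + (-8*sin(t/5)/5) dB_t

Itô's formula for f(t, x): d f(t, B_t) = (f_t + (1/2) f_xx) dt + f_x dB_t. Compute partials of f(t, x) = -8*x*sin(t/5)/5:
  f_t(t,x)  = -8*x*cos(t/5)/25
  f_x(t,x)  = -8*sin(t/5)/5
  f_xx(t,x) = 0
Assemble drift = f_t + (1/2) f_xx = -8*x*cos(t/5)/25 and diffusion = f_x = -8*sin(t/5)/5. Substituting x = B_t:
  d(-8*B_t*sin(t/5)/5) = (-8*B_t*cos(t/5)/25) dt + (-8*sin(t/5)/5) dB_t.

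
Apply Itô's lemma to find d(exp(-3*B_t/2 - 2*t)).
d(exp(-3*B_t/2 - 2*t)) = (-7*exp(-3*B_t/2 - 2*t)/8) dt + (-3*exp(-3*B_t/2 - 2*t)/2) dB_t

Itô's formula for f(t, x): d f(t, B_t) = (f_t + (1/2) f_xx) dt + f_x dB_t. Compute partials of f(t, x) = exp(-2*t - 3*x/2):
  f_t(t,x)  = -2*exp(-2*t - 3*x/2)
  f_x(t,x)  = -3*exp(-2*t - 3*x/2)/2
  f_xx(t,x) = 9*exp(-2*t - 3*x/2)/4
Assemble drift = f_t + (1/2) f_xx = -7*exp(-2*t - 3*x/2)/8 and diffusion = f_x = -3*exp(-2*t - 3*x/2)/2. Substituting x = B_t:
  d(exp(-3*B_t/2 - 2*t)) = (-7*exp(-3*B_t/2 - 2*t)/8) dt + (-3*exp(-3*B_t/2 - 2*t)/2) dB_t.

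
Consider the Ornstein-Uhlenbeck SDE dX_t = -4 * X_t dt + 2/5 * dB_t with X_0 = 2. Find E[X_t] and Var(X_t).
E[X_t] = 2*exp(-4*t); Var(X_t) = 1/50 - exp(-8*t)/50

The OU SDE dX = -theta X dt + sigma dB admits the integrating factor exp(theta t): d(exp(theta t) X_t) = sigma exp(theta t) dB_t. Integrating from 0 to t:
  X_t = x_0 * exp(-theta t) + sigma * int_0^t exp(-theta (t-s)) dB_s.
The Itô integral has mean 0 and (by the Itô isometry) variance sigma^2 * int_0^t exp(-2 theta (t - s)) ds = sigma^2 * (1 - exp(-2 theta t)) / (2 theta).
With theta = 4, sigma = 2/5, x_0 = 2:
  E[X_t] = 2 * exp(-4 t) = 2*exp(-4*t)
  Var(X_t) = (2/5)^2 * (1 - exp(-2*4 t)) / (2 * 4) = 1/50 - exp(-8*t)/50.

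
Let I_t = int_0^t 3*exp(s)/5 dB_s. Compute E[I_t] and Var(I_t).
E[I_t] = 0; Var(I_t) = 9*exp(2*t)/50 - 9/50

The Itô integral of a deterministic integrand f(s) has mean 0 because each increment f(s) * (B_{s+ds} - B_s) has mean 0. By the Itô isometry:
  Var( int_0^t f(s) dB_s ) = E[ (int_0^t f(s) dB_s)^2 ] = int_0^t f(s)^2 ds.
Here f(s) = 3*exp(s)/5, so f(s)^2 = 9*exp(2*s)/25. Integrate:
  int_0^t (9*exp(2*s)/25) ds = 9*exp(2*t)/50 - 9/50.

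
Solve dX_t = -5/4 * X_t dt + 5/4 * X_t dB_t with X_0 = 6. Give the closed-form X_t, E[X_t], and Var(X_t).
X_t = 6 * exp((-65/32) t + (5/4) B_t); E[X_t] = 6*exp(-5*t/4); Var(X_t) = (36*exp(25*t/16) - 36)*exp(-5*t/2)

For GBM dX = mu X dt + sigma X dB with X_0 = x_0, apply Itô to Y = log X: dY = (mu - sigma^2/2) dt + sigma dB, so Y_t = log(x_0) + (mu - sigma^2/2) t + sigma B_t and hence X_t = x_0 * exp((mu - sigma^2/2) t + sigma B_t).
With mu = -5/4, sigma = 5/4, x_0 = 6, this gives:
  X_t = 6 * exp((-65/32) * t + (5/4) * B_t).
Since sigma*B_t ~ Normal(0, sigma^2 t), E[exp(sigma*B_t)] = exp(sigma^2 t / 2); so E[X_t] = x_0 * exp((mu - sigma^2/2) t) * exp(sigma^2 t / 2) = x_0 * exp(mu t) = 6*exp(-5*t/4).
Var(X_t) = E[X_t^2] - (E[X_t])^2 = x_0^2 * exp(2 mu t) * (exp(sigma^2 t) - 1) = (36*exp(25*t/16) - 36)*exp(-5*t/2).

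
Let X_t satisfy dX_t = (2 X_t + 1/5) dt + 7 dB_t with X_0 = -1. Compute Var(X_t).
Var(X_t) = 49*exp(4*t)/4 - 49/4

The variance V(t) = Var(X_t) satisfies V'(t) = 2 a V(t) + c^2 with V(0) = 0 (drift coefficient is linear in X, diffusion is constant). With a = 2, c = 7, the solution is
  V(t) = (c^2 / (2 a)) * (exp(2 a t) - 1)
       = (7^2 / (2*2)) * (exp(4 t) - 1)
       = 49*exp(4*t)/4 - 49/4.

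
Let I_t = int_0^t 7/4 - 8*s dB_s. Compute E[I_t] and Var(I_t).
E[I_t] = 0; Var(I_t) = t*(1024*t^2 - 672*t + 147)/48

The Itô integral of a deterministic integrand f(s) has mean 0 because each increment f(s) * (B_{s+ds} - B_s) has mean 0. By the Itô isometry:
  Var( int_0^t f(s) dB_s ) = E[ (int_0^t f(s) dB_s)^2 ] = int_0^t f(s)^2 ds.
Here f(s) = 7/4 - 8*s, so f(s)^2 = (32*s - 7)^2/16. Integrate:
  int_0^t ((32*s - 7)^2/16) ds = t*(1024*t^2 - 672*t + 147)/48.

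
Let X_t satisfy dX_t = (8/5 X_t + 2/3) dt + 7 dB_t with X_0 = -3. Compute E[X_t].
E[X_t] = -31*exp(8*t/5)/12 - 5/12

Taking expectations and using E[dB_t] = 0, the mean m(t) = E[X_t] satisfies the ODE m'(t) = a m(t) + b with m(0) = x_0. With a = 8/5, b = 2/3, x_0 = -3, the solution is
  m(t) = x_0 * exp(a t) + (b/a) * (exp(a t) - 1)
       = (-3) * exp((8/5) t) + ((2/3)/(8/5)) * (exp((8/5) t) - 1)
       = -31*exp(8*t/5)/12 - 5/12.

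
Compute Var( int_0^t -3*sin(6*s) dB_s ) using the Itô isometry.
Var = 9*t/2 - 3*sin(12*t)/8

The Itô integral of a deterministic integrand f(s) has mean 0 because each increment f(s) * (B_{s+ds} - B_s) has mean 0. By the Itô isometry:
  Var( int_0^t f(s) dB_s ) = E[ (int_0^t f(s) dB_s)^2 ] = int_0^t f(s)^2 ds.
Here f(s) = -3*sin(6*s), so f(s)^2 = 9*sin(6*s)^2. Integrate:
  int_0^t (9*sin(6*s)^2) ds = 9*t/2 - 3*sin(12*t)/8.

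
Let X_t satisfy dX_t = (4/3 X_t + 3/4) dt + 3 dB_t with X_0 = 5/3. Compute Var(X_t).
Var(X_t) = 27*exp(8*t/3)/8 - 27/8

The variance V(t) = Var(X_t) satisfies V'(t) = 2 a V(t) + c^2 with V(0) = 0 (drift coefficient is linear in X, diffusion is constant). With a = 4/3, c = 3, the solution is
  V(t) = (c^2 / (2 a)) * (exp(2 a t) - 1)
       = (3^2 / (2*(4/3))) * (exp((8/3) t) - 1)
       = 27*exp(8*t/3)/8 - 27/8.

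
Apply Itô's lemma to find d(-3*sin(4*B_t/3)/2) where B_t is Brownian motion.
d(-3*sin(4*B_t/3)/2) = (4*sin(4*B_t/3)/3) dt + (-2*cos(4*B_t/3)) dB_t

Itô's formula for f(B_t) gives d f(B_t) = f'(B_t) dB_t + (1/2) f''(B_t) dt. Compute derivatives of f(x) = -3*sin(4*x/3)/2:
  f'(x)  = -2*cos(4*x/3)
  f''(x) = 8*sin(4*x/3)/3
Substitute x = B_t and multiply the f'' term by 1/2:
  drift     = (1/2) * (8*sin(4*x/3)/3) evaluated at B_t = 4*sin(4*B_t/3)/3
  diffusion = (-2*cos(4*x/3)) evaluated at B_t = -2*cos(4*B_t/3)
Therefore d(-3*sin(4*B_t/3)/2) = (4*sin(4*B_t/3)/3) dt + (-2*cos(4*B_t/3)) dB_t.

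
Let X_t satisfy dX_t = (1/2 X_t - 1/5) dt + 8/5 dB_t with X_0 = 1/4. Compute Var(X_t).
Var(X_t) = 64*exp(t)/25 - 64/25

The variance V(t) = Var(X_t) satisfies V'(t) = 2 a V(t) + c^2 with V(0) = 0 (drift coefficient is linear in X, diffusion is constant). With a = 1/2, c = 8/5, the solution is
  V(t) = (c^2 / (2 a)) * (exp(2 a t) - 1)
       = ((8/5)^2 / (2*(1/2))) * (exp(1 t) - 1)
       = 64*exp(t)/25 - 64/25.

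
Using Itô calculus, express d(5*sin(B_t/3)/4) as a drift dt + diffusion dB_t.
d(5*sin(B_t/3)/4) = (-5*sin(B_t/3)/72) dt + (5*cos(B_t/3)/12) dB_t

Itô's formula for f(B_t) gives d f(B_t) = f'(B_t) dB_t + (1/2) f''(B_t) dt. Compute derivatives of f(x) = 5*sin(x/3)/4:
  f'(x)  = 5*cos(x/3)/12
  f''(x) = -5*sin(x/3)/36
Substitute x = B_t and multiply the f'' term by 1/2:
  drift     = (1/2) * (-5*sin(x/3)/36) evaluated at B_t = -5*sin(B_t/3)/72
  diffusion = (5*cos(x/3)/12) evaluated at B_t = 5*cos(B_t/3)/12
Therefore d(5*sin(B_t/3)/4) = (-5*sin(B_t/3)/72) dt + (5*cos(B_t/3)/12) dB_t.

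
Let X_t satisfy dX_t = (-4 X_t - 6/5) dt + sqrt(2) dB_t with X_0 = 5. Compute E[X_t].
E[X_t] = -3/10 + 53*exp(-4*t)/10

Taking expectations and using E[dB_t] = 0, the mean m(t) = E[X_t] satisfies the ODE m'(t) = a m(t) + b with m(0) = x_0. With a = -4, b = -6/5, x_0 = 5, the solution is
  m(t) = x_0 * exp(a t) + (b/a) * (exp(a t) - 1)
       = 5 * exp((-4) t) + ((-6/5)/(-4)) * (exp((-4) t) - 1)
       = -3/10 + 53*exp(-4*t)/10.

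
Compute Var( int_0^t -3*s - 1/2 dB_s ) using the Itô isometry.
Var = t*(12*t^2 + 6*t + 1)/4

The Itô integral of a deterministic integrand f(s) has mean 0 because each increment f(s) * (B_{s+ds} - B_s) has mean 0. By the Itô isometry:
  Var( int_0^t f(s) dB_s ) = E[ (int_0^t f(s) dB_s)^2 ] = int_0^t f(s)^2 ds.
Here f(s) = -3*s - 1/2, so f(s)^2 = (6*s + 1)^2/4. Integrate:
  int_0^t ((6*s + 1)^2/4) ds = t*(12*t^2 + 6*t + 1)/4.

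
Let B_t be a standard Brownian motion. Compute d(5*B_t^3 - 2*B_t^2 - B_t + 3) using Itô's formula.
d(5*B_t^3 - 2*B_t^2 - B_t + 3) = (15*B_t - 2) dt + (15*B_t^2 - 4*B_t - 1) dB_t

Itô's formula for f(B_t) gives d f(B_t) = f'(B_t) dB_t + (1/2) f''(B_t) dt. Compute derivatives of f(x) = 5*x^3 - 2*x^2 - x + 3:
  f'(x)  = 15*x^2 - 4*x - 1
  f''(x) = 30*x - 4
Substitute x = B_t and multiply the f'' term by 1/2:
  drift     = (1/2) * (30*x - 4) evaluated at B_t = 15*B_t - 2
  diffusion = (15*x^2 - 4*x - 1) evaluated at B_t = 15*B_t^2 - 4*B_t - 1
Therefore d(5*B_t^3 - 2*B_t^2 - B_t + 3) = (15*B_t - 2) dt + (15*B_t^2 - 4*B_t - 1) dB_t.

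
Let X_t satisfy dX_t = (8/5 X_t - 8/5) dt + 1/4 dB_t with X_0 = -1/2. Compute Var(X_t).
Var(X_t) = 5*exp(16*t/5)/256 - 5/256

The variance V(t) = Var(X_t) satisfies V'(t) = 2 a V(t) + c^2 with V(0) = 0 (drift coefficient is linear in X, diffusion is constant). With a = 8/5, c = 1/4, the solution is
  V(t) = (c^2 / (2 a)) * (exp(2 a t) - 1)
       = ((1/4)^2 / (2*(8/5))) * (exp((16/5) t) - 1)
       = 5*exp(16*t/5)/256 - 5/256.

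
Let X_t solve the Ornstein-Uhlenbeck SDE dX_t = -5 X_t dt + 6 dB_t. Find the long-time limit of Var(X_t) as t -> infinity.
lim Var(X_t) = 18/5

The OU SDE dX = -theta X dt + sigma dB admits the integrating factor exp(theta t): d(exp(theta t) X_t) = sigma exp(theta t) dB_t. Integrating from 0 to t gives X_t = x_0 * exp(-theta t) + sigma * int_0^t exp(-theta (t-s)) dB_s for any initial x_0. The Itô integral has variance (by the Itô isometry) sigma^2 * int_0^t exp(-2 theta (t - s)) ds = sigma^2 * (1 - exp(-2 theta t)) / (2 theta), independent of x_0.
With theta = 5, sigma = 6:
  Var(X_t) = (6)^2 * (1 - exp(-2*5 t)) / (2 * 5) = 18/5 - 18*exp(-10*t)/5.
As t -> infinity, exp(-2*5 t) -> 0, so the stationary variance is sigma^2 / (2 theta) = 18/5.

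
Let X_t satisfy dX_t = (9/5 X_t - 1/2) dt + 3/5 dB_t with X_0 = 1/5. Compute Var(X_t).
Var(X_t) = exp(18*t/5)/10 - 1/10

The variance V(t) = Var(X_t) satisfies V'(t) = 2 a V(t) + c^2 with V(0) = 0 (drift coefficient is linear in X, diffusion is constant). With a = 9/5, c = 3/5, the solution is
  V(t) = (c^2 / (2 a)) * (exp(2 a t) - 1)
       = ((3/5)^2 / (2*(9/5))) * (exp((18/5) t) - 1)
       = exp(18*t/5)/10 - 1/10.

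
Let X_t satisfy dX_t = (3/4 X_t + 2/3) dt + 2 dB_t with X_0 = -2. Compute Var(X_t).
Var(X_t) = 8*exp(3*t/2)/3 - 8/3

The variance V(t) = Var(X_t) satisfies V'(t) = 2 a V(t) + c^2 with V(0) = 0 (drift coefficient is linear in X, diffusion is constant). With a = 3/4, c = 2, the solution is
  V(t) = (c^2 / (2 a)) * (exp(2 a t) - 1)
       = (2^2 / (2*(3/4))) * (exp((3/2) t) - 1)
       = 8*exp(3*t/2)/3 - 8/3.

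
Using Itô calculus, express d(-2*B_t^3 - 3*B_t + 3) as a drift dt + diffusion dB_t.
d(-2*B_t^3 - 3*B_t + 3) = (-6*B_t) dt + (-6*B_t^2 - 3) dB_t

Itô's formula for f(B_t) gives d f(B_t) = f'(B_t) dB_t + (1/2) f''(B_t) dt. Compute derivatives of f(x) = -2*x^3 - 3*x + 3:
  f'(x)  = -6*x^2 - 3
  f''(x) = -12*x
Substitute x = B_t and multiply the f'' term by 1/2:
  drift     = (1/2) * (-12*x) evaluated at B_t = -6*B_t
  diffusion = (-6*x^2 - 3) evaluated at B_t = -6*B_t^2 - 3
Therefore d(-2*B_t^3 - 3*B_t + 3) = (-6*B_t) dt + (-6*B_t^2 - 3) dB_t.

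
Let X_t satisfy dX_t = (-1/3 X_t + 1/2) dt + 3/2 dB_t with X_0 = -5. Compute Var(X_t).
Var(X_t) = 27/8 - 27*exp(-2*t/3)/8

The variance V(t) = Var(X_t) satisfies V'(t) = 2 a V(t) + c^2 with V(0) = 0 (drift coefficient is linear in X, diffusion is constant). With a = -1/3, c = 3/2, the solution is
  V(t) = (c^2 / (2 a)) * (exp(2 a t) - 1)
       = ((3/2)^2 / (2*(-1/3))) * (exp((-2/3) t) - 1)
       = 27/8 - 27*exp(-2*t/3)/8.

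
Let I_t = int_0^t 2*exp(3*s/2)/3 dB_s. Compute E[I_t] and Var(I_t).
E[I_t] = 0; Var(I_t) = 4*exp(3*t)/27 - 4/27

The Itô integral of a deterministic integrand f(s) has mean 0 because each increment f(s) * (B_{s+ds} - B_s) has mean 0. By the Itô isometry:
  Var( int_0^t f(s) dB_s ) = E[ (int_0^t f(s) dB_s)^2 ] = int_0^t f(s)^2 ds.
Here f(s) = 2*exp(3*s/2)/3, so f(s)^2 = 4*exp(3*s)/9. Integrate:
  int_0^t (4*exp(3*s)/9) ds = 4*exp(3*t)/27 - 4/27.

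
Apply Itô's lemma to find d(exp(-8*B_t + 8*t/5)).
d(exp(-8*B_t + 8*t/5)) = (168*exp(-8*B_t + 8*t/5)/5) dt + (-8*exp(-8*B_t + 8*t/5)) dB_t

Itô's formula for f(t, x): d f(t, B_t) = (f_t + (1/2) f_xx) dt + f_x dB_t. Compute partials of f(t, x) = exp(8*t/5 - 8*x):
  f_t(t,x)  = 8*exp(8*t/5 - 8*x)/5
  f_x(t,x)  = -8*exp(8*t/5 - 8*x)
  f_xx(t,x) = 64*exp(8*t/5 - 8*x)
Assemble drift = f_t + (1/2) f_xx = 168*exp(8*t/5 - 8*x)/5 and diffusion = f_x = -8*exp(8*t/5 - 8*x). Substituting x = B_t:
  d(exp(-8*B_t + 8*t/5)) = (168*exp(-8*B_t + 8*t/5)/5) dt + (-8*exp(-8*B_t + 8*t/5)) dB_t.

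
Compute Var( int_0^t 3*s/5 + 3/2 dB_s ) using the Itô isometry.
Var = 3*t*(4*t^2 + 30*t + 75)/100

The Itô integral of a deterministic integrand f(s) has mean 0 because each increment f(s) * (B_{s+ds} - B_s) has mean 0. By the Itô isometry:
  Var( int_0^t f(s) dB_s ) = E[ (int_0^t f(s) dB_s)^2 ] = int_0^t f(s)^2 ds.
Here f(s) = 3*s/5 + 3/2, so f(s)^2 = 9*(2*s + 5)^2/100. Integrate:
  int_0^t (9*(2*s + 5)^2/100) ds = 3*t*(4*t^2 + 30*t + 75)/100.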